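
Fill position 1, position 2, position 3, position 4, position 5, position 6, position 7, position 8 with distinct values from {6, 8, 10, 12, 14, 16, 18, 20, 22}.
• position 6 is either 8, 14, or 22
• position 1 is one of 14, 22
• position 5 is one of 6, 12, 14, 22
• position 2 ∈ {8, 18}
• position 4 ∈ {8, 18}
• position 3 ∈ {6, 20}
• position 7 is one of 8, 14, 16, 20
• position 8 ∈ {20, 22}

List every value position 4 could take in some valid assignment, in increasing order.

The 8 variables draw from only 8 values {6, 8, 12, 14, 16, 18, 20, 22}, so each is used; only position 5 can be 12, hence position 5 = 12.
Among the 7 still-open variables, 6 fits only position 3 (and all 7 values in {6, 8, 14, 16, 18, 20, 22} must be used), so position 3 = 6.
Among the 6 still-open variables, 16 fits only position 7 (and all 6 values in {8, 14, 16, 18, 20, 22} must be used), so position 7 = 16.
The 5 still-open variables together cover exactly {8, 14, 18, 20, 22} — 5 values for 5 variables — and 20 appears only in position 8's list, so position 8 = 20.
position 2 and position 4 share exactly the 2 values {8, 18}; by pigeonhole those values go to them, so strike 8, 18 from position 6.
No further eliminations apply; position 4 can still be any of 8, 18.

8, 18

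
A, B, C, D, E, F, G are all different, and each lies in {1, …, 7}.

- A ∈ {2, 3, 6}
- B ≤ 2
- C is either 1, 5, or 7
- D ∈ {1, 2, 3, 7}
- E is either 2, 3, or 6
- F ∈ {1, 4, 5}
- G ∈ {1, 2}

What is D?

7

Among the 7 variables, 4 fits only F (and all 7 values in {1, 2, 3, 4, 5, 6, 7} must be used), so F = 4.
The 6 still-open variables together cover exactly {1, 2, 3, 5, 6, 7} — 6 values for 6 variables — and 5 appears only in C's list, so C = 5.
The 5 still-open variables draw from only 5 values {1, 2, 3, 6, 7}, so each is used; only D can be 7, hence D = 7.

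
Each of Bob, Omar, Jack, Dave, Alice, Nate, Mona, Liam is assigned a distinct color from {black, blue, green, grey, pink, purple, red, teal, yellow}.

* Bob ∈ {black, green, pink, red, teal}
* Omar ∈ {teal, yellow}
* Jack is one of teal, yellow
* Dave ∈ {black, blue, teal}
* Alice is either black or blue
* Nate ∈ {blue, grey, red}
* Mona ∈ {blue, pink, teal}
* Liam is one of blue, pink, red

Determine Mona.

pink

The 8 variables together cover exactly {black, blue, green, grey, pink, red, teal, yellow} — 8 values for 8 variables — and green appears only in Bob's list, so Bob = green.
Among the 7 still-open variables, grey fits only Nate (and all 7 values in {black, blue, grey, pink, red, teal, yellow} must be used), so Nate = grey.
The 6 still-open variables draw from only 6 values {black, blue, pink, red, teal, yellow}, so each is used; only Liam can be red, hence Liam = red.
The 5 still-open variables together cover exactly {black, blue, pink, teal, yellow} — 5 values for 5 variables — and pink appears only in Mona's list, so Mona = pink.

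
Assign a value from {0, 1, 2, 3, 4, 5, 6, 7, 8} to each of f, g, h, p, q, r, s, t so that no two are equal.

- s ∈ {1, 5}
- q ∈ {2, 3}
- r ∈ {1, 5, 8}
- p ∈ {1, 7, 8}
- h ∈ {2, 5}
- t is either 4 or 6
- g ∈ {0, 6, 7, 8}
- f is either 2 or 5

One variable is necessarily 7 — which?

p

f and h between them cover only {2, 5} — a naked pair. Remove those values from q, r, s.
q's domain is down to {3}, so q = 3.
s has just one choice, so s = 1. Eliminate 1 elsewhere: p, r.
r has just one choice, so r = 8. Remove 8 from g, p.
So 7 goes to p.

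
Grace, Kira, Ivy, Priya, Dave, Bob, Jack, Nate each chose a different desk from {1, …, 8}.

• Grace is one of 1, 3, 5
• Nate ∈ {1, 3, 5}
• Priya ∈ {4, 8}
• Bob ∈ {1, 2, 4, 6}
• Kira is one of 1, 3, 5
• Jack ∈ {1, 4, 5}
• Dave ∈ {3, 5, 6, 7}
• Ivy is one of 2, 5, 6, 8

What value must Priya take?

8

The 8 variables draw from only 8 values {1, 2, 3, 4, 5, 6, 7, 8}, so each is used; only Dave can be 7, hence Dave = 7.
Grace, Kira, Nate between them cover only {1, 3, 5} — a naked triple. Remove those values from Ivy, Bob, Jack.
Jack's domain is down to {4}, so Jack = 4. So Priya, Bob can't be 4.
So Priya = 8.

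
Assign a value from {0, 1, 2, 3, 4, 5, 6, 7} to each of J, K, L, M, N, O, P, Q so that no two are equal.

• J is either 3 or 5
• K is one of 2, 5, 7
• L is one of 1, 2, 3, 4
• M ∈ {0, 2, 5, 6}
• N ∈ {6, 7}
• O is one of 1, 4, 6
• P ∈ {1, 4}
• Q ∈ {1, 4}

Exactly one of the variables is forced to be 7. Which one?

Among the 8 variables, 0 fits only M (and all 8 values in {0, 1, 2, 3, 4, 5, 6, 7} must be used), so M = 0.
P and Q share exactly the 2 values {1, 4}; by pigeonhole those values go to them, so strike 1, 4 from L, O.
O has just one choice, so O = 6. So N can't be 6.
So 7 goes to N.

N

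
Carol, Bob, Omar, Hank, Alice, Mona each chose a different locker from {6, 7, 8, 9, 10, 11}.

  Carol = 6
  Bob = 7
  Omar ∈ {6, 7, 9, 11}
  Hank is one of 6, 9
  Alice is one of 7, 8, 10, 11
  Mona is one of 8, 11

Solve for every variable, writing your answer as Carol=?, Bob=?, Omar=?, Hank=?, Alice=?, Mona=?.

Carol has just one choice, so Carol = 6. So Omar, Hank can't be 6.
Bob's domain is down to {7}, so Bob = 7. Remove 7 from Omar, Alice.
Hank's domain is down to {9}, so Hank = 9. Eliminate 9 elsewhere: Omar.
Omar must be 11 (only option left). So Alice, Mona can't be 11.
Mona's domain is down to {8}, so Mona = 8. So Alice can't be 8.
That leaves Alice = 10.

Carol=6, Bob=7, Omar=11, Hank=9, Alice=10, Mona=8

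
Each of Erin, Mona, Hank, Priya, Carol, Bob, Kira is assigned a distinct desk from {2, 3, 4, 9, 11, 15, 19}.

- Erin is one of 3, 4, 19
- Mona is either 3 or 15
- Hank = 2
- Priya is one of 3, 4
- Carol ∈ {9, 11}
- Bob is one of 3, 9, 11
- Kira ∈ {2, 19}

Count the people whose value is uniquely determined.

Hank has just one choice, so Hank = 2. Strike 2 from Kira.
That leaves Kira = 19. Strike 19 from Erin.
Among the 5 still-open variables, 15 fits only Mona (and all 5 values in {3, 4, 9, 11, 15} must be used), so Mona = 15.
Erin and Priya between them cover only {3, 4} — a naked pair. Remove those values from Bob.
Determined: Mona=15, Hank=2, Kira=19. The other people each still have more than one consistent value. That makes 3.

3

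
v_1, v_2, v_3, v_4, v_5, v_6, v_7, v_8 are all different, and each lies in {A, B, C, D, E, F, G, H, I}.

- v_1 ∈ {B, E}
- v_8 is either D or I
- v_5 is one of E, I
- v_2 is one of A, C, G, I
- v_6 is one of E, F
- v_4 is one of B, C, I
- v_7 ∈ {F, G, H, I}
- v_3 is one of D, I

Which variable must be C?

v_4

The 2 variables v_3 and v_8 are confined to {D, I}, which locks those values in; drop them from v_2, v_4, v_5, v_7.
v_5 must be E (only option left). So v_1, v_6 can't be E.
v_6 must be F (only option left). Eliminate F elsewhere: v_7.
That leaves v_1 = B. Eliminate B elsewhere: v_4.
So C goes to v_4.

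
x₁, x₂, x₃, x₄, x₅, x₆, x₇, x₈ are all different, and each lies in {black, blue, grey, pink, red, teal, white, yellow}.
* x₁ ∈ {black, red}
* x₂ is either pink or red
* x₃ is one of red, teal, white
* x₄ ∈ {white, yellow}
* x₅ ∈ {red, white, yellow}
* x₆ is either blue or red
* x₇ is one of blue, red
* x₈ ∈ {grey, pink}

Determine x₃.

The 8 variables together cover exactly {black, blue, grey, pink, red, teal, white, yellow} — 8 values for 8 variables — and black appears only in x₁'s list, so x₁ = black.
The 7 still-open variables draw from only 7 values {blue, grey, pink, red, teal, white, yellow}, so each is used; only x₈ can be grey, hence x₈ = grey.
Among the 6 still-open variables, pink fits only x₂ (and all 6 values in {blue, pink, red, teal, white, yellow} must be used), so x₂ = pink.
The 5 still-open variables together cover exactly {blue, red, teal, white, yellow} — 5 values for 5 variables — and teal appears only in x₃'s list, so x₃ = teal.

teal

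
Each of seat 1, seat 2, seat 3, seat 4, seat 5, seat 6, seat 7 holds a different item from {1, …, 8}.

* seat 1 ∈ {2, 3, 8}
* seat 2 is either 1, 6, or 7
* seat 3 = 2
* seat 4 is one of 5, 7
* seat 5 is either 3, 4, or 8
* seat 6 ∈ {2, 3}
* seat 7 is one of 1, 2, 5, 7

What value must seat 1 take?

seat 3 has just one choice, so seat 3 = 2. Strike 2 from seat 1, seat 6, seat 7.
seat 6 has just one choice, so seat 6 = 3. So seat 1, seat 5 can't be 3.
So seat 1 = 8.

8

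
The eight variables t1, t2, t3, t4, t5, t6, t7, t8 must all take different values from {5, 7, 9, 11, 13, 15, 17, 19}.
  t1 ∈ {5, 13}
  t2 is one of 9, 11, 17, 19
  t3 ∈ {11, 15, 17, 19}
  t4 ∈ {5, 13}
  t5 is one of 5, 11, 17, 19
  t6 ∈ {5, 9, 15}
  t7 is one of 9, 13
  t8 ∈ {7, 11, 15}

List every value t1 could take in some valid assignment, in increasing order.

5, 13

Among the 8 variables, 7 fits only t8 (and all 8 values in {5, 7, 9, 11, 13, 15, 17, 19} must be used), so t8 = 7.
t1 and t4 share exactly the 2 values {5, 13}; by pigeonhole those values go to them, so strike 5, 13 from t5, t6, t7.
t7's domain is down to {9}, so t7 = 9. Remove 9 from t2, t6.
t6 has just one choice, so t6 = 15. Remove 15 from t3.
No further eliminations apply; t1 can still be any of 5, 13.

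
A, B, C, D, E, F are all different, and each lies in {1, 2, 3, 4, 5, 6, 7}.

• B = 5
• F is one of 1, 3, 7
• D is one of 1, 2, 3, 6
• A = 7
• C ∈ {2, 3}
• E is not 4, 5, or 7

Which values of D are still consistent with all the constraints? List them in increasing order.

1, 2, 3, 6

A must be 7 (only option left). Strike 7 from F.
B's domain is down to {5}, so B = 5.
No further eliminations apply; D can still be any of 1, 2, 3, 6.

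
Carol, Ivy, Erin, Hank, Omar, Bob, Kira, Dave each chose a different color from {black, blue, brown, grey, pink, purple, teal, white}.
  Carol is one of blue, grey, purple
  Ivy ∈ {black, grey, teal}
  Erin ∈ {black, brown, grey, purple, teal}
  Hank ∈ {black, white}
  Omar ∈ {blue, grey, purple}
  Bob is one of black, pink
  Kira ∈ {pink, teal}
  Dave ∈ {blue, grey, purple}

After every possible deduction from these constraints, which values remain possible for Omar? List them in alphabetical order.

blue, grey, purple

Among the 8 variables, brown fits only Erin (and all 8 values in {black, blue, brown, grey, pink, purple, teal, white} must be used), so Erin = brown.
The 7 still-open variables together cover exactly {black, blue, grey, pink, purple, teal, white} — 7 values for 7 variables — and white appears only in Hank's list, so Hank = white.
Carol, Omar, Dave share exactly the 3 values {blue, grey, purple}; by pigeonhole those values go to them, so strike blue, grey, purple from Ivy.
No further eliminations apply; Omar can still be any of blue, grey, purple.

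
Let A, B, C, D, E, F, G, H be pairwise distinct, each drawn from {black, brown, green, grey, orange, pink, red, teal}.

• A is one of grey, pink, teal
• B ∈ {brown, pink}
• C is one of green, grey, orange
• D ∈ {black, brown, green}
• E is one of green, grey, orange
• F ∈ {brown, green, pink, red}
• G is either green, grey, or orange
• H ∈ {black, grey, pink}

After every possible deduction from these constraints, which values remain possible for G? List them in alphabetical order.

The 8 variables together cover exactly {black, brown, green, grey, orange, pink, red, teal} — 8 values for 8 variables — and red appears only in F's list, so F = red.
The 7 still-open variables draw from only 7 values {black, brown, green, grey, orange, pink, teal}, so each is used; only A can be teal, hence A = teal.
C, E, G between them cover only {green, grey, orange} — a naked triple. Remove those values from D, H.
No further eliminations apply; G can still be any of green, grey, orange.

green, grey, orange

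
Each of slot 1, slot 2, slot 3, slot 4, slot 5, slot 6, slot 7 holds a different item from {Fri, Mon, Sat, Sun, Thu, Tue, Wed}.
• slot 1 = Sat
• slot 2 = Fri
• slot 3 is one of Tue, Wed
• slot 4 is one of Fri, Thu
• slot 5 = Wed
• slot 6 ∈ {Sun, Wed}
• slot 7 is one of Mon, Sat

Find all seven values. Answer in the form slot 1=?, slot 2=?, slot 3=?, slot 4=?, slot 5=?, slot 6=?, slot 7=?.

slot 1=Sat, slot 2=Fri, slot 3=Tue, slot 4=Thu, slot 5=Wed, slot 6=Sun, slot 7=Mon

slot 1 must be Sat (only option left). Remove Sat from slot 7.
slot 2 has just one choice, so slot 2 = Fri. Remove Fri from slot 4.
slot 4 has just one choice, so slot 4 = Thu.
slot 5 has just one choice, so slot 5 = Wed. Eliminate Wed elsewhere: slot 3, slot 6.
slot 6 has just one choice, so slot 6 = Sun.
slot 7's domain is down to {Mon}, so slot 7 = Mon.
That leaves slot 3 = Tue.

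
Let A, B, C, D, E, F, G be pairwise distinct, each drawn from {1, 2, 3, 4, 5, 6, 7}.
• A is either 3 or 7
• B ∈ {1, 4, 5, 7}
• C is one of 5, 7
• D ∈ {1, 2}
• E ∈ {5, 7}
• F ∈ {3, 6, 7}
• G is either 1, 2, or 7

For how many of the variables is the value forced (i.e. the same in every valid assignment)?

3

The 7 variables draw from only 7 values {1, 2, 3, 4, 5, 6, 7}, so each is used; only B can be 4, hence B = 4.
The 6 still-open variables together cover exactly {1, 2, 3, 5, 6, 7} — 6 values for 6 variables — and 6 appears only in F's list, so F = 6.
Among the 5 still-open variables, 3 fits only A (and all 5 values in {1, 2, 3, 5, 7} must be used), so A = 3.
C and E share exactly the 2 values {5, 7}; by pigeonhole those values go to them, so strike 5, 7 from G.
Determined: A=3, B=4, F=6. The other variables each still have more than one consistent value. That makes 3.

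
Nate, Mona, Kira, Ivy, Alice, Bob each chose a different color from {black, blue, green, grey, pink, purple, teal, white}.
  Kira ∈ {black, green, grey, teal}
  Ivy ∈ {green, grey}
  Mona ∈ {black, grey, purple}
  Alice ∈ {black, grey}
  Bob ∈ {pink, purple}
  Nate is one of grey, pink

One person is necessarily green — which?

The 6 variables together cover exactly {black, green, grey, pink, purple, teal} — 6 values for 6 variables — and teal appears only in Kira's list, so Kira = teal.
Among the 5 still-open variables, green fits only Ivy (and all 5 values in {black, green, grey, pink, purple} must be used), so Ivy = green.

Ivy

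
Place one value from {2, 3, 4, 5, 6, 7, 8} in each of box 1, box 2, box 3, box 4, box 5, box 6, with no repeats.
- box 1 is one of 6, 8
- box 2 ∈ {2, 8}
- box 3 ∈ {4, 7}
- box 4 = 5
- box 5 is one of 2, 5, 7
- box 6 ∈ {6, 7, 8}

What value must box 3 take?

4

box 4 has just one choice, so box 4 = 5. Eliminate 5 elsewhere: box 5.
The 5 still-open variables draw from only 5 values {2, 4, 6, 7, 8}, so each is used; only box 3 can be 4, hence box 3 = 4.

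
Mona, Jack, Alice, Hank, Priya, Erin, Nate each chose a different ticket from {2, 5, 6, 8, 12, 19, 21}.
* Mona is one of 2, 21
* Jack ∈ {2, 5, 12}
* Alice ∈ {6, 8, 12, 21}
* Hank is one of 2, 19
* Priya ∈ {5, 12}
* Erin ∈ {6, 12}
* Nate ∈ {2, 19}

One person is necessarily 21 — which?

Mona

The 7 variables together cover exactly {2, 5, 6, 8, 12, 19, 21} — 7 values for 7 variables — and 8 appears only in Alice's list, so Alice = 8.
The 6 still-open variables draw from only 6 values {2, 5, 6, 12, 19, 21}, so each is used; only Erin can be 6, hence Erin = 6.
The 5 still-open variables draw from only 5 values {2, 5, 12, 19, 21}, so each is used; only Mona can be 21, hence Mona = 21.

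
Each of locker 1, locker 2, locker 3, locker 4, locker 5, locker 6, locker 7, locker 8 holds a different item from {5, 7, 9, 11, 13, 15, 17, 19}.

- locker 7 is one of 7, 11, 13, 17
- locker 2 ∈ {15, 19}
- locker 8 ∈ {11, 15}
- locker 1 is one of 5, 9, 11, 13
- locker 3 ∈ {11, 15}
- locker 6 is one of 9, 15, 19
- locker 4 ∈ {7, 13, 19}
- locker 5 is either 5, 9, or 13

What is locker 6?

Among the 8 variables, 17 fits only locker 7 (and all 8 values in {5, 7, 9, 11, 13, 15, 17, 19} must be used), so locker 7 = 17.
Among the 7 still-open variables, 7 fits only locker 4 (and all 7 values in {5, 7, 9, 11, 13, 15, 19} must be used), so locker 4 = 7.
locker 3 and locker 8 between them cover only {11, 15} — a naked pair. Remove those values from locker 1, locker 2, locker 6.
locker 2 must be 19 (only option left). Remove 19 from locker 6.
So locker 6 = 9.

9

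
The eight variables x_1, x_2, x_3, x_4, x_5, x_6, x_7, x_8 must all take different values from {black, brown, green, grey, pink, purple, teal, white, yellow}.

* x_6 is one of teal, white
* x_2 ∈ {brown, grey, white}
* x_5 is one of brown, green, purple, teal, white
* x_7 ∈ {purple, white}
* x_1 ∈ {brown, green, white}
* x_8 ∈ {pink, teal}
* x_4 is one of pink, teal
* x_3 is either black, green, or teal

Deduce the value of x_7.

The 8 variables draw from only 8 values {black, brown, green, grey, pink, purple, teal, white}, so each is used; only x_3 can be black, hence x_3 = black.
The 7 still-open variables together cover exactly {brown, green, grey, pink, purple, teal, white} — 7 values for 7 variables — and grey appears only in x_2's list, so x_2 = grey.
x_4 and x_8 share exactly the 2 values {pink, teal}; by pigeonhole those values go to them, so strike pink, teal from x_5, x_6.
That leaves x_6 = white. Eliminate white elsewhere: x_1, x_5, x_7.
So x_7 = purple.

purple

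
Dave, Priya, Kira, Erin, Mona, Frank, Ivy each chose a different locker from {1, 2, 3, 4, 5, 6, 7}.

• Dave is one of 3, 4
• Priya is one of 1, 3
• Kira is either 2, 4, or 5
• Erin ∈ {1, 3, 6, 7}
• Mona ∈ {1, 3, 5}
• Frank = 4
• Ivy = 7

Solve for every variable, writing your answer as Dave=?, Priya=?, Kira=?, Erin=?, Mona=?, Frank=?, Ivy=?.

Frank's domain is down to {4}, so Frank = 4. Eliminate 4 elsewhere: Dave, Kira.
Ivy has just one choice, so Ivy = 7. So Erin can't be 7.
That leaves Dave = 3. Eliminate 3 elsewhere: Priya, Erin, Mona.
Priya's domain is down to {1}, so Priya = 1. So Erin, Mona can't be 1.
That leaves Erin = 6.
Mona has just one choice, so Mona = 5. Eliminate 5 elsewhere: Kira.
Kira has just one choice, so Kira = 2.

Dave=3, Priya=1, Kira=2, Erin=6, Mona=5, Frank=4, Ivy=7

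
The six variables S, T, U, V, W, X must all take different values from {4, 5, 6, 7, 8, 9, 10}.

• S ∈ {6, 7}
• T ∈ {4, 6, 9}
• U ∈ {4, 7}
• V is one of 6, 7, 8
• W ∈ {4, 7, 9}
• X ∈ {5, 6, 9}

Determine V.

8

Among the 6 variables, 5 fits only X (and all 6 values in {4, 5, 6, 7, 8, 9} must be used), so X = 5.
Among the 5 still-open variables, 8 fits only V (and all 5 values in {4, 6, 7, 8, 9} must be used), so V = 8.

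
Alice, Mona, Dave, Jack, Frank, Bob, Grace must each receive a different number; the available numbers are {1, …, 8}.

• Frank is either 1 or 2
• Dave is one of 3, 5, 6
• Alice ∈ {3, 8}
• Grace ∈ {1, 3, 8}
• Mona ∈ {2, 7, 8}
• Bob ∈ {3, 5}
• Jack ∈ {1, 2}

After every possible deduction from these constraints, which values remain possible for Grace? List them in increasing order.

3, 8

The 7 variables draw from only 7 values {1, 2, 3, 5, 6, 7, 8}, so each is used; only Dave can be 6, hence Dave = 6.
The 6 still-open variables draw from only 6 values {1, 2, 3, 5, 7, 8}, so each is used; only Bob can be 5, hence Bob = 5.
The 5 still-open variables together cover exactly {1, 2, 3, 7, 8} — 5 values for 5 variables — and 7 appears only in Mona's list, so Mona = 7.
Jack and Frank between them cover only {1, 2} — a naked pair. Remove those values from Grace.
No further eliminations apply; Grace can still be any of 3, 8.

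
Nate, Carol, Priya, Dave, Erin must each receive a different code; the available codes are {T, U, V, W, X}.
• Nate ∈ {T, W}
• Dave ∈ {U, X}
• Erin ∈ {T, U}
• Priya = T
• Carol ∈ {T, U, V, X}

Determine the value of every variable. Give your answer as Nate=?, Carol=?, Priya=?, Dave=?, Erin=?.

Nate=W, Carol=V, Priya=T, Dave=X, Erin=U

Priya must be T (only option left). So Nate, Carol, Erin can't be T.
Erin has just one choice, so Erin = U. Eliminate U elsewhere: Carol, Dave.
Nate's domain is down to {W}, so Nate = W.
Dave must be X (only option left). Remove X from Carol.
Carol's domain is down to {V}, so Carol = V.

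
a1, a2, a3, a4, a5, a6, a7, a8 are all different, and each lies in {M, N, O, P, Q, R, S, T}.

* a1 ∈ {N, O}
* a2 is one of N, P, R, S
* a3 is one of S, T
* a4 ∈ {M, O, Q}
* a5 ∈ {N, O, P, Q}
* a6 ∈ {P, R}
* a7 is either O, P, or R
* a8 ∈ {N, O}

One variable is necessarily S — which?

The 8 variables together cover exactly {M, N, O, P, Q, R, S, T} — 8 values for 8 variables — and M appears only in a4's list, so a4 = M.
The 7 still-open variables together cover exactly {N, O, P, Q, R, S, T} — 7 values for 7 variables — and Q appears only in a5's list, so a5 = Q.
Among the 6 still-open variables, T fits only a3 (and all 6 values in {N, O, P, R, S, T} must be used), so a3 = T.
Among the 5 still-open variables, S fits only a2 (and all 5 values in {N, O, P, R, S} must be used), so a2 = S.

a2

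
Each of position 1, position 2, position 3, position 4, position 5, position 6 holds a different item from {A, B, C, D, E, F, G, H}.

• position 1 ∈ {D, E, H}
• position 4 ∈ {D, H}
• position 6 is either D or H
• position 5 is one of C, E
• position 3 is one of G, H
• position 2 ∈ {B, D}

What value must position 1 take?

The 6 variables together cover exactly {B, C, D, E, G, H} — 6 values for 6 variables — and B appears only in position 2's list, so position 2 = B.
Among the 5 still-open variables, C fits only position 5 (and all 5 values in {C, D, E, G, H} must be used), so position 5 = C.
Among the 4 still-open variables, E fits only position 1 (and all 4 values in {D, E, G, H} must be used), so position 1 = E.

E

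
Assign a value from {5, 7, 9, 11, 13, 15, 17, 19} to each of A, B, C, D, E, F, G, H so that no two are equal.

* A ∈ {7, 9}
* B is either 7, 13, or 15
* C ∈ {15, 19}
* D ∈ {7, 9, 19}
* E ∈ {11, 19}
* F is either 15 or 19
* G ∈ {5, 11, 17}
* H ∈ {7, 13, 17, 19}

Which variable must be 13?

The 8 variables together cover exactly {5, 7, 9, 11, 13, 15, 17, 19} — 8 values for 8 variables — and 5 appears only in G's list, so G = 5.
The 7 still-open variables draw from only 7 values {7, 9, 11, 13, 15, 17, 19}, so each is used; only E can be 11, hence E = 11.
The 6 still-open variables draw from only 6 values {7, 9, 13, 15, 17, 19}, so each is used; only H can be 17, hence H = 17.
The 5 still-open variables draw from only 5 values {7, 9, 13, 15, 19}, so each is used; only B can be 13, hence B = 13.

B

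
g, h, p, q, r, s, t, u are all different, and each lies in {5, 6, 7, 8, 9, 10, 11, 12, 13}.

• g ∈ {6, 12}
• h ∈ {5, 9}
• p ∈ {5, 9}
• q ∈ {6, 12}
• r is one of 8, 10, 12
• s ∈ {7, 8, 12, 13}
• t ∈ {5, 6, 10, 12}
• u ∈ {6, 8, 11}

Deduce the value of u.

The 2 variables g and q are confined to {6, 12}, which locks those values in; drop them from r, s, t, u.
h and p between them cover only {5, 9} — a naked pair. Remove those values from t.
That leaves t = 10. Eliminate 10 elsewhere: r.
r must be 8 (only option left). Eliminate 8 elsewhere: s, u.
So u = 11.

11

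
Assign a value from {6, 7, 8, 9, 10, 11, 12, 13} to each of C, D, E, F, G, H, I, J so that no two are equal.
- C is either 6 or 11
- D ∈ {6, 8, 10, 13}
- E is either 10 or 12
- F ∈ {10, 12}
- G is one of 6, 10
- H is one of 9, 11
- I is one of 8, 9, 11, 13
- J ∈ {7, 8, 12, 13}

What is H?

The 8 variables draw from only 8 values {6, 7, 8, 9, 10, 11, 12, 13}, so each is used; only J can be 7, hence J = 7.
The 2 variables E and F are confined to {10, 12}, which locks those values in; drop them from D, G.
G's domain is down to {6}, so G = 6. Eliminate 6 elsewhere: C, D.
That leaves C = 11. So H, I can't be 11.
So H = 9.

9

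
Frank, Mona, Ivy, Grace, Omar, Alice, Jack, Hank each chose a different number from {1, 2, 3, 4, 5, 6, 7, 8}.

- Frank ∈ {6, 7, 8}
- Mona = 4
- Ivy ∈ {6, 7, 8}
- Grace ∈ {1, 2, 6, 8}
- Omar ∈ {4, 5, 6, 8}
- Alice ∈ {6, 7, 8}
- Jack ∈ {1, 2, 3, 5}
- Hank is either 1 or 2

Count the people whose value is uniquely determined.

Mona's domain is down to {4}, so Mona = 4. Eliminate 4 elsewhere: Omar.
The 7 still-open variables together cover exactly {1, 2, 3, 5, 6, 7, 8} — 7 values for 7 variables — and 3 appears only in Jack's list, so Jack = 3.
The 6 still-open variables together cover exactly {1, 2, 5, 6, 7, 8} — 6 values for 6 variables — and 5 appears only in Omar's list, so Omar = 5.
The 3 variables Frank, Ivy, Alice are confined to {6, 7, 8}, which locks those values in; drop them from Grace.
Determined: Mona=4, Omar=5, Jack=3. The other people each still have more than one consistent value. That makes 3.

3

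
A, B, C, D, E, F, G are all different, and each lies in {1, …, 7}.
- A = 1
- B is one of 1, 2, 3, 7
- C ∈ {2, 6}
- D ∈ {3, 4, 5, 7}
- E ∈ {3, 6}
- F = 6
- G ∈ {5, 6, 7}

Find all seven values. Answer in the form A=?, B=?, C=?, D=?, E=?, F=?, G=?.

A has just one choice, so A = 1. Strike 1 from B.
That leaves F = 6. Eliminate 6 elsewhere: C, E, G.
C must be 2 (only option left). Strike 2 from B.
That leaves E = 3. Strike 3 from B, D.
B has just one choice, so B = 7. Remove 7 from D, G.
G's domain is down to {5}, so G = 5. Strike 5 from D.
That leaves D = 4.

A=1, B=7, C=2, D=4, E=3, F=6, G=5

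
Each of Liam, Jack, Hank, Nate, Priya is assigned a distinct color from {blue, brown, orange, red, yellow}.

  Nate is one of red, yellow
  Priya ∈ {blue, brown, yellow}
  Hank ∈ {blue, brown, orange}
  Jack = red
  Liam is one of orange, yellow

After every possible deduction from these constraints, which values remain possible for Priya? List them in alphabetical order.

Jack's domain is down to {red}, so Jack = red. Eliminate red elsewhere: Nate.
Nate has just one choice, so Nate = yellow. So Liam, Priya can't be yellow.
That leaves Liam = orange. Strike orange from Hank.
No further eliminations apply; Priya can still be any of blue, brown.

blue, brown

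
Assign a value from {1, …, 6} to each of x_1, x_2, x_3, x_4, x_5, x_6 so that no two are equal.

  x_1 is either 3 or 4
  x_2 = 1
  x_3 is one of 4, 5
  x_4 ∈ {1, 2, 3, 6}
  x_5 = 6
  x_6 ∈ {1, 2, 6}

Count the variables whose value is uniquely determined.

x_2 has just one choice, so x_2 = 1. Strike 1 from x_4, x_6.
That leaves x_5 = 6. Eliminate 6 elsewhere: x_4, x_6.
x_6 has just one choice, so x_6 = 2. Eliminate 2 elsewhere: x_4.
That leaves x_4 = 3. Strike 3 from x_1.
x_1's domain is down to {4}, so x_1 = 4. Strike 4 from x_3.
That leaves x_3 = 5.
Every variable is fixed: x_1=4, x_2=1, x_3=5, x_4=3, x_5=6, x_6=2. That makes 6.

6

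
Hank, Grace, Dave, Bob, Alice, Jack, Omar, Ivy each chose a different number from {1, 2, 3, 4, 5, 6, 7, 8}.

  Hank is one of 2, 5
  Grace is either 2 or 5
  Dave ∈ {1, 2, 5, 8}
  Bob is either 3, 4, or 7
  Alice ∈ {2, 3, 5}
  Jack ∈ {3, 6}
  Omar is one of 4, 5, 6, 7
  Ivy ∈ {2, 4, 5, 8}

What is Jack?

6

The 8 variables draw from only 8 values {1, 2, 3, 4, 5, 6, 7, 8}, so each is used; only Dave can be 1, hence Dave = 1.
The 7 still-open variables draw from only 7 values {2, 3, 4, 5, 6, 7, 8}, so each is used; only Ivy can be 8, hence Ivy = 8.
Hank and Grace between them cover only {2, 5} — a naked pair. Remove those values from Alice, Omar.
Alice's domain is down to {3}, so Alice = 3. Eliminate 3 elsewhere: Bob, Jack.
So Jack = 6.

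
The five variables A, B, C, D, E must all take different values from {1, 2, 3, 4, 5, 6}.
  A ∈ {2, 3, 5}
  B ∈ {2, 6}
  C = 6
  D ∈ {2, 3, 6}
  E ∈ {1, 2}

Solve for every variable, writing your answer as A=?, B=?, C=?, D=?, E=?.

C's domain is down to {6}, so C = 6. Strike 6 from B, D.
That leaves B = 2. Strike 2 from A, D, E.
D must be 3 (only option left). Eliminate 3 elsewhere: A.
E's domain is down to {1}, so E = 1.
A must be 5 (only option left).

A=5, B=2, C=6, D=3, E=1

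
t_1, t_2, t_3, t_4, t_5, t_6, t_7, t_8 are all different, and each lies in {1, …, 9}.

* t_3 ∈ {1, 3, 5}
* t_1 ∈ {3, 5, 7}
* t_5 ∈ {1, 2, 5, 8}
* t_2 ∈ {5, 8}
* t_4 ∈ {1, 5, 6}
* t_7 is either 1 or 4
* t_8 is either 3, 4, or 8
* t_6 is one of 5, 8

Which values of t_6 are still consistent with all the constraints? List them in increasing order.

5, 8

Among the 8 variables, 2 fits only t_5 (and all 8 values in {1, 2, 3, 4, 5, 6, 7, 8} must be used), so t_5 = 2.
The 7 still-open variables draw from only 7 values {1, 3, 4, 5, 6, 7, 8}, so each is used; only t_4 can be 6, hence t_4 = 6.
Among the 6 still-open variables, 7 fits only t_1 (and all 6 values in {1, 3, 4, 5, 7, 8} must be used), so t_1 = 7.
t_2 and t_6 between them cover only {5, 8} — a naked pair. Remove those values from t_3, t_8.
No further eliminations apply; t_6 can still be any of 5, 8.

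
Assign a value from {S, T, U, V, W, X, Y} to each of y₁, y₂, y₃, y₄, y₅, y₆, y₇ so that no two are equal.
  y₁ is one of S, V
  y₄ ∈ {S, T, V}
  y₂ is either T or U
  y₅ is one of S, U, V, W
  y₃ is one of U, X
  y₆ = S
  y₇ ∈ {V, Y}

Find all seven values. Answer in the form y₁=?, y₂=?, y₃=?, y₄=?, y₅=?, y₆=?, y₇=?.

y₁=V, y₂=U, y₃=X, y₄=T, y₅=W, y₆=S, y₇=Y

y₆ must be S (only option left). Remove S from y₁, y₄, y₅.
That leaves y₁ = V. Strike V from y₄, y₅, y₇.
That leaves y₄ = T. Remove T from y₂.
y₇ has just one choice, so y₇ = Y.
y₂ must be U (only option left). Remove U from y₃, y₅.
y₃ has just one choice, so y₃ = X.
That leaves y₅ = W.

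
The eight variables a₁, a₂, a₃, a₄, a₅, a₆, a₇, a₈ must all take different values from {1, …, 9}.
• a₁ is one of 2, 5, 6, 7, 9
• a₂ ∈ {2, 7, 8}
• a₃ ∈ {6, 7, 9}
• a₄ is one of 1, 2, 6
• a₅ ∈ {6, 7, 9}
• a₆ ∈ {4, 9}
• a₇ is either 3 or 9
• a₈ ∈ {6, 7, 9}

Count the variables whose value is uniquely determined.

2

a₃, a₅, a₈ between them cover only {6, 7, 9} — a naked triple. Remove those values from a₁, a₂, a₄, a₆, a₇.
That leaves a₆ = 4.
a₇ has just one choice, so a₇ = 3.
Determined: a₆=4, a₇=3. The other variables each still have more than one consistent value. That makes 2.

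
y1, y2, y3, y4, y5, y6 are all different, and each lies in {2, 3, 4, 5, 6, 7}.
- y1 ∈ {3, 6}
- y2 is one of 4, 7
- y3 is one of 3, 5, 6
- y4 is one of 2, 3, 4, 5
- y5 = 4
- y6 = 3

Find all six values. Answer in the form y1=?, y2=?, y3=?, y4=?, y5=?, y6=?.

y1=6, y2=7, y3=5, y4=2, y5=4, y6=3

y5 has just one choice, so y5 = 4. Remove 4 from y2, y4.
y6 has just one choice, so y6 = 3. Strike 3 from y1, y3, y4.
y1 has just one choice, so y1 = 6. Remove 6 from y3.
That leaves y2 = 7.
y3's domain is down to {5}, so y3 = 5. So y4 can't be 5.
y4 has just one choice, so y4 = 2.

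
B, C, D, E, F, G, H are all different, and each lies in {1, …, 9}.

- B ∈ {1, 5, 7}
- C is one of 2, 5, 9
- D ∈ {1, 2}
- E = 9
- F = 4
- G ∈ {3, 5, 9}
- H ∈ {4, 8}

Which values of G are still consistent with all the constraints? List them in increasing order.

3, 5

E must be 9 (only option left). Eliminate 9 elsewhere: C, G.
F must be 4 (only option left). So H can't be 4.
H has just one choice, so H = 8.
No further eliminations apply; G can still be any of 3, 5.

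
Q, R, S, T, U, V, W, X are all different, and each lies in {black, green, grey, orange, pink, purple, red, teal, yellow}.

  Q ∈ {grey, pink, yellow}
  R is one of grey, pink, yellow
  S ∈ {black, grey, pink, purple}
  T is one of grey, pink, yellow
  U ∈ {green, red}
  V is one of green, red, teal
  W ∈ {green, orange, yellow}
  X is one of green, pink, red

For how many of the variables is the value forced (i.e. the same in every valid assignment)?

2

Q, R, T share exactly the 3 values {grey, pink, yellow}; by pigeonhole those values go to them, so strike grey, pink, yellow from S, W, X.
The 2 variables U and X are confined to {green, red}, which locks those values in; drop them from V, W.
V has just one choice, so V = teal.
W has just one choice, so W = orange.
Determined: V=teal, W=orange. The other variables each still have more than one consistent value. That makes 2.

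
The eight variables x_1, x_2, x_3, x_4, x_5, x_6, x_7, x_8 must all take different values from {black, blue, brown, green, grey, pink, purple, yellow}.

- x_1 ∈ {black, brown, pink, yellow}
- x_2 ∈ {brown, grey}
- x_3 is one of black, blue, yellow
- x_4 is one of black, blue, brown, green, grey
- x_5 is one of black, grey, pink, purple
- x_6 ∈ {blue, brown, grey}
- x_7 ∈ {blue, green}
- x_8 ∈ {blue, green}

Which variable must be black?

Among the 8 variables, purple fits only x_5 (and all 8 values in {black, blue, brown, green, grey, pink, purple, yellow} must be used), so x_5 = purple.
The 7 still-open variables together cover exactly {black, blue, brown, green, grey, pink, yellow} — 7 values for 7 variables — and pink appears only in x_1's list, so x_1 = pink.
Among the 6 still-open variables, yellow fits only x_3 (and all 6 values in {black, blue, brown, green, grey, yellow} must be used), so x_3 = yellow.
The 5 still-open variables together cover exactly {black, blue, brown, green, grey} — 5 values for 5 variables — and black appears only in x_4's list, so x_4 = black.

x_4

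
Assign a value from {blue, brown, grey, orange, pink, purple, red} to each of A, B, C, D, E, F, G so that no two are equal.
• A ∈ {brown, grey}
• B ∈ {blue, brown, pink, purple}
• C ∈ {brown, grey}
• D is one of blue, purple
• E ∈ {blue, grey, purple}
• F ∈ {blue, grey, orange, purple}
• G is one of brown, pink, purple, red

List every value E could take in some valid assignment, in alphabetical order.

The 7 variables draw from only 7 values {blue, brown, grey, orange, pink, purple, red}, so each is used; only F can be orange, hence F = orange.
The 6 still-open variables draw from only 6 values {blue, brown, grey, pink, purple, red}, so each is used; only G can be red, hence G = red.
The 5 still-open variables draw from only 5 values {blue, brown, grey, pink, purple}, so each is used; only B can be pink, hence B = pink.
The 2 variables A and C are confined to {brown, grey}, which locks those values in; drop them from E.
No further eliminations apply; E can still be any of blue, purple.

blue, purple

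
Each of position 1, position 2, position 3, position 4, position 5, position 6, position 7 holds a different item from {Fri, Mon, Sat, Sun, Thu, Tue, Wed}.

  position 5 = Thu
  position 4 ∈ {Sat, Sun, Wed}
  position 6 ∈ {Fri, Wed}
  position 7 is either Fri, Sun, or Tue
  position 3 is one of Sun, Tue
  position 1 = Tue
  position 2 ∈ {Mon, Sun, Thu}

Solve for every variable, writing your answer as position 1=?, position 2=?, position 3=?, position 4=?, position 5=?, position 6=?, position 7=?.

position 1=Tue, position 2=Mon, position 3=Sun, position 4=Sat, position 5=Thu, position 6=Wed, position 7=Fri

position 1 must be Tue (only option left). Eliminate Tue elsewhere: position 3, position 7.
position 3's domain is down to {Sun}, so position 3 = Sun. Strike Sun from position 2, position 4, position 7.
That leaves position 5 = Thu. Strike Thu from position 2.
position 7 has just one choice, so position 7 = Fri. Strike Fri from position 6.
position 2 must be Mon (only option left).
position 6 must be Wed (only option left). So position 4 can't be Wed.
position 4's domain is down to {Sat}, so position 4 = Sat.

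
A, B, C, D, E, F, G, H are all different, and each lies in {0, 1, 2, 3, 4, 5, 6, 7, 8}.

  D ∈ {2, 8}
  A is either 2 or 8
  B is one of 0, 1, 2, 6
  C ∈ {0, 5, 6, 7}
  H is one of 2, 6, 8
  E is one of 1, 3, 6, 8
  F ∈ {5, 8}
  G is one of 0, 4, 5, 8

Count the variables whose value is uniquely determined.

2

The 2 variables A and D are confined to {2, 8}, which locks those values in; drop them from B, E, F, G, H.
F's domain is down to {5}, so F = 5. Eliminate 5 elsewhere: C, G.
That leaves H = 6. So B, C, E can't be 6.
Determined: F=5, H=6. The other variables each still have more than one consistent value. That makes 2.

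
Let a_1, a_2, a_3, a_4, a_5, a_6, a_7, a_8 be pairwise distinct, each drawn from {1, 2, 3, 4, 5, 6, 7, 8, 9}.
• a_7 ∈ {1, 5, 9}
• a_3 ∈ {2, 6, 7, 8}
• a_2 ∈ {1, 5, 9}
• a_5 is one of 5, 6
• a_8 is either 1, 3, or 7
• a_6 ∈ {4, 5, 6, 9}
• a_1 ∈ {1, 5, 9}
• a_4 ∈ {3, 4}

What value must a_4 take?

3

The 3 variables a_1, a_2, a_7 are confined to {1, 5, 9}, which locks those values in; drop them from a_5, a_6, a_8.
a_5 has just one choice, so a_5 = 6. Eliminate 6 elsewhere: a_3, a_6.
a_6's domain is down to {4}, so a_6 = 4. Remove 4 from a_4.
So a_4 = 3.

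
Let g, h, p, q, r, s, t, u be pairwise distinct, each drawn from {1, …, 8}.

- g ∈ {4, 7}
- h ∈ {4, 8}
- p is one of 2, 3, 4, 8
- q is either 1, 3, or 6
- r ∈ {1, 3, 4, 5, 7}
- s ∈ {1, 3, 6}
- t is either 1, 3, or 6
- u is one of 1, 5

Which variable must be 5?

The 8 variables together cover exactly {1, 2, 3, 4, 5, 6, 7, 8} — 8 values for 8 variables — and 2 appears only in p's list, so p = 2.
The 7 still-open variables together cover exactly {1, 3, 4, 5, 6, 7, 8} — 7 values for 7 variables — and 8 appears only in h's list, so h = 8.
The 3 variables q, s, t are confined to {1, 3, 6}, which locks those values in; drop them from r, u.
So 5 goes to u.

u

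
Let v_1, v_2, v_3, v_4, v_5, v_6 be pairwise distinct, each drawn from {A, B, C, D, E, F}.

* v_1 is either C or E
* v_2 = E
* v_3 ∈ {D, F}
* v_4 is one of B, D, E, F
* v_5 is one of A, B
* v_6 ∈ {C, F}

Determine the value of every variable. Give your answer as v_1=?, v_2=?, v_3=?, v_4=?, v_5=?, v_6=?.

v_2's domain is down to {E}, so v_2 = E. So v_1, v_4 can't be E.
That leaves v_1 = C. Strike C from v_6.
v_6 must be F (only option left). Strike F from v_3, v_4.
That leaves v_3 = D. So v_4 can't be D.
That leaves v_4 = B. So v_5 can't be B.
v_5's domain is down to {A}, so v_5 = A.

v_1=C, v_2=E, v_3=D, v_4=B, v_5=A, v_6=F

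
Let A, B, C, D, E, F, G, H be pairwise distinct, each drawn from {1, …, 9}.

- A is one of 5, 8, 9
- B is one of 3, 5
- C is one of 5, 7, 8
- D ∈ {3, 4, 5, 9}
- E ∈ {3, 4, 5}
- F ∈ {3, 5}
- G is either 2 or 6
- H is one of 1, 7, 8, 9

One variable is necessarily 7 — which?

C

B and F share exactly the 2 values {3, 5}; by pigeonhole those values go to them, so strike 3, 5 from A, C, D, E.
That leaves E = 4. Eliminate 4 elsewhere: D.
D's domain is down to {9}, so D = 9. Strike 9 from A, H.
A has just one choice, so A = 8. Remove 8 from C, H.
So 7 goes to C.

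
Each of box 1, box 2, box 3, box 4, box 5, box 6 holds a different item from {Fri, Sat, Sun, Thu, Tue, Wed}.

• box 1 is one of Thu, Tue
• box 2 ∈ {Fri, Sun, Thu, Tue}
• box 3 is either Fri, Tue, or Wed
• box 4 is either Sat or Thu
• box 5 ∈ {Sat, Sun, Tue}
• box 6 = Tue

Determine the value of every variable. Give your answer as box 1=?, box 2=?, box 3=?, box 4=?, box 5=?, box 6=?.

box 6 has just one choice, so box 6 = Tue. So box 1, box 2, box 3, box 5 can't be Tue.
box 1's domain is down to {Thu}, so box 1 = Thu. Remove Thu from box 2, box 4.
box 4 has just one choice, so box 4 = Sat. Strike Sat from box 5.
box 5 has just one choice, so box 5 = Sun. So box 2 can't be Sun.
That leaves box 2 = Fri. Eliminate Fri elsewhere: box 3.
box 3's domain is down to {Wed}, so box 3 = Wed.

box 1=Thu, box 2=Fri, box 3=Wed, box 4=Sat, box 5=Sun, box 6=Tue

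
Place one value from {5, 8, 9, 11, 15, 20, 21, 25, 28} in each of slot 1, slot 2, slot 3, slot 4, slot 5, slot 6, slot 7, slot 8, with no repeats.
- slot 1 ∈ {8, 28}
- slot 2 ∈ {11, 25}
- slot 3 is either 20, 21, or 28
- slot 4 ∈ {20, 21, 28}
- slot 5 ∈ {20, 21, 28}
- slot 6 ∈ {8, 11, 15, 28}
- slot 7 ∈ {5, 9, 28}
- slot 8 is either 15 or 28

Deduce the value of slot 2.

25

slot 3, slot 4, slot 5 between them cover only {20, 21, 28} — a naked triple. Remove those values from slot 1, slot 6, slot 7, slot 8.
slot 1 must be 8 (only option left). Remove 8 from slot 6.
slot 8 must be 15 (only option left). Eliminate 15 elsewhere: slot 6.
slot 6 must be 11 (only option left). Strike 11 from slot 2.
So slot 2 = 25.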